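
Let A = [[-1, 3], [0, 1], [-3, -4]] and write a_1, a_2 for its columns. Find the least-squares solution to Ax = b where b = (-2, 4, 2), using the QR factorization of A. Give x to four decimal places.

a_1 = (-1, 0, -3); ‖a_1‖ = 3.1623, so q_1 = (-0.3162, 0.0000, -0.9487).
q_1·a_2 = (-0.3162)·3 + 0.0000·1 + (-0.9487)·(-4) = 2.8460.
u_2 = a_2 − 2.8460·q_1 = (3.9000, 1.0000, -1.3000).
‖u_2‖ = 4.2308, so q_2 = (0.9218, 0.2364, -0.3073).
Qᵀb = (-1.2649, -1.5127).
Back-substitute: x_2 = -1.5127/4.2308 = -0.3575.
x_1 = (-1.2649 − 2.8460·(-0.3575))/3.1623 = -0.0782.

x = (-0.0782, -0.3575)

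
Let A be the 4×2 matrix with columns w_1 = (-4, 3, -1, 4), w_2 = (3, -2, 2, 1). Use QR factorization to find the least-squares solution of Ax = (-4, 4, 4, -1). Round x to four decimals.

q_1 = w_1/‖w_1‖ = (-4, 3, -1, 4)/6.4807 = (-0.6172, 0.4629, -0.1543, 0.6172).
r_{12} = q_1·w_2 = -2.4689.
u_2 = w_2 + 2.4689·q_1 = (1.4762, -0.8571, 1.6190, 2.5238).
‖u_2‖ = 3.4503, so q_2 = (0.4278, -0.2484, 0.4692, 0.7315).
Qᵀb = (3.0861, -1.5595).
Back-substitute: x_2 = -1.5595/3.4503 = -0.4520.
x_1 = (3.0861 + 2.4689·(-0.4520))/6.4807 = 0.3040.

x = (0.3040, -0.4520)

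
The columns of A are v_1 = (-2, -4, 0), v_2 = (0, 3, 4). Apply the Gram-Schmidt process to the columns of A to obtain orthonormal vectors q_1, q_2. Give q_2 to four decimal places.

q_1 = v_1/‖v_1‖ = (-2, -4, 0)/4.4721 = (-0.4472, -0.8944, 0.0000).
r_{12} = q_1·v_2 = -2.6833.
u_2 = v_2 + 2.6833·q_1 = (-1.2000, 0.6000, 4.0000).
‖u_2‖ = 4.2190, so q_2 = (-0.2844, 0.1422, 0.9481).

q_2 = (-0.2844, 0.1422, 0.9481)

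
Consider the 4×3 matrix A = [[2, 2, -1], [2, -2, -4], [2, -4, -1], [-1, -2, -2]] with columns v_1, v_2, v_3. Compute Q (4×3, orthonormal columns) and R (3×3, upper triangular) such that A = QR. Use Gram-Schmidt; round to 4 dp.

v_1 = (2, 2, 2, -1); ‖v_1‖ = 3.6056, so e_1 = (0.5547, 0.5547, 0.5547, -0.2774).
e_1·v_2 = 0.5547·2 + 0.5547·(-2) + 0.5547·(-4) + (-0.2774)·(-2) = -1.6641.
u_2 = v_2 + 1.6641·e_1 = (2.9231, -1.0769, -3.0769, -2.4615).
‖u_2‖ = 5.0230, so e_2 = (0.5819, -0.2144, -0.6126, -0.4901).
e_1·v_3 = 0.5547·(-1) + 0.5547·(-4) + 0.5547·(-1) + (-0.2774)·(-2) = -2.7735; e_2·v_3 = 0.5819·(-1) + (-0.2144)·(-4) + (-0.6126)·(-1) + (-0.4901)·(-2) = 1.8683.
u_3 = v_3 + 2.7735·e_1 − 1.8683·e_2 = (-0.5488, -2.0610, 1.6829, -1.8537).
‖u_3‖ = 3.2889, so e_3 = (-0.1669, -0.6266, 0.5117, -0.5636).

Q = [[0.5547, 0.5819, -0.1669], [0.5547, -0.2144, -0.6266], [0.5547, -0.6126, 0.5117], [-0.2774, -0.4901, -0.5636]], R = [[3.6056, -1.6641, -2.7735], [0.0000, 5.0230, 1.8683], [0.0000, 0.0000, 3.2889]]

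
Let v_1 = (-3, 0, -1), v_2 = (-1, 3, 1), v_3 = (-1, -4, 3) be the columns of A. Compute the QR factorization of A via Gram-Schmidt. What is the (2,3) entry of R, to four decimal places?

q_1 = v_1/‖v_1‖ = (-3, 0, -1)/3.1623 = (-0.9487, 0.0000, -0.3162).
r_{12} = q_1·v_2 = 0.6325.
u_2 = v_2 − 0.6325·q_1 = (-0.4000, 3.0000, 1.2000).
‖u_2‖ = 3.2558, so q_2 = (-0.1229, 0.9214, 0.3686).
r_{23} = q_2·v_3 = -2.4572.

r_{23} = -2.4572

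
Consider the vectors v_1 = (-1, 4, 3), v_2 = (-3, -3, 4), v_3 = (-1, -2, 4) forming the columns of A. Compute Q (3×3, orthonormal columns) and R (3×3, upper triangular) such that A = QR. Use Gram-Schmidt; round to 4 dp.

v_1 = (-1, 4, 3); ‖v_1‖ = 5.0990, so e_1 = (-0.1961, 0.7845, 0.5883).
e_1·v_2 = (-0.1961)·(-3) + 0.7845·(-3) + 0.5883·4 = 0.5883.
u_2 = v_2 − 0.5883·e_1 = (-2.8846, -3.4615, 3.6538).
‖u_2‖ = 5.8012, so e_2 = (-0.4972, -0.5967, 0.6298).
e_1·v_3 = (-0.1961)·(-1) + 0.7845·(-2) + 0.5883·4 = 0.9806; e_2·v_3 = (-0.4972)·(-1) + (-0.5967)·(-2) + 0.6298·4 = 4.2100.
u_3 = v_3 − 0.9806·e_1 − 4.2100·e_2 = (1.2857, -0.2571, 0.7714).
‖u_3‖ = 1.5213, so e_3 = (0.8452, -0.1690, 0.5071).

Q = [[-0.1961, -0.4972, 0.8452], [0.7845, -0.5967, -0.1690], [0.5883, 0.6298, 0.5071]], R = [[5.0990, 0.5883, 0.9806], [0.0000, 5.8012, 4.2100], [0.0000, 0.0000, 1.5213]]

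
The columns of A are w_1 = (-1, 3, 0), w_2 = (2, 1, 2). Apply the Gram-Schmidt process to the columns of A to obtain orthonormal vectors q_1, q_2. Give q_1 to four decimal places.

q_1 = (-0.3162, 0.9487, 0.0000)

w_1 = (-1, 3, 0); ‖w_1‖ = 3.1623, so q_1 = (-0.3162, 0.9487, 0.0000).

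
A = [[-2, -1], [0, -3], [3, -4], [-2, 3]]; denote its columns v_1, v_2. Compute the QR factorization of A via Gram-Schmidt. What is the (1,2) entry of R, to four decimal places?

v_1 = (-2, 0, 3, -2); ‖v_1‖ = 4.1231, so e_1 = (-0.4851, 0.0000, 0.7276, -0.4851).
r_{12} = e_1·v_2 = -3.8806.

r_{12} = -3.8806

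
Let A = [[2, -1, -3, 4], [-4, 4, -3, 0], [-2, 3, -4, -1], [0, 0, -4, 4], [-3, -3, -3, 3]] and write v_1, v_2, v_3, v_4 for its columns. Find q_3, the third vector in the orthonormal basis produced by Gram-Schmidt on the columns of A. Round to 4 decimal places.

q_3 = (-0.6717, -0.0141, -0.3804, -0.6108, -0.1754)

q_1 = v_1/‖v_1‖ = (2, -4, -2, 0, -3)/5.7446 = (0.3482, -0.6963, -0.3482, 0.0000, -0.5222).
r_{12} = q_1·v_2 = -2.6112.
u_2 = v_2 + 2.6112·q_1 = (-0.0909, 2.1818, 2.0909, 0.0000, -4.3636).
‖u_2‖ = 5.3087, so q_2 = (-0.0171, 0.4110, 0.3939, 0.0000, -0.8220).
r_{13} = q_1·v_3 = 4.0038; r_{23} = q_2·v_3 = -0.2911.
u_3 = v_3 − 4.0038·q_1 + 0.2911·q_2 = (-4.3989, -0.0925, -2.4914, -4.0000, -1.1484).
‖u_3‖ = 6.5487, so q_3 = (-0.6717, -0.0141, -0.3804, -0.6108, -0.1754).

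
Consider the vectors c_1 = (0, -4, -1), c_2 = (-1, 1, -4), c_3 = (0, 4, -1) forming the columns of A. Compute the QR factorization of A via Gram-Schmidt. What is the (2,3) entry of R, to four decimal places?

c_1 = (0, -4, -1); ‖c_1‖ = 4.1231, so q_1 = (0.0000, -0.9701, -0.2425).
q_1·c_2 = 0.0000·(-1) + (-0.9701)·1 + (-0.2425)·(-4) = 0.0000.
u_2 = c_2 + 0.0000·q_1 = (-1.0000, 1.0000, -4.0000).
‖u_2‖ = 4.2426, so q_2 = (-0.2357, 0.2357, -0.9428).
r_{23} = q_2·c_3 = 1.8856.

r_{23} = 1.8856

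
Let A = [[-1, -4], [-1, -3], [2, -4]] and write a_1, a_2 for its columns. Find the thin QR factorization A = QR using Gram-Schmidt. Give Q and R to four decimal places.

q_1 = a_1/‖a_1‖ = (-1, -1, 2)/2.4495 = (-0.4082, -0.4082, 0.8165).
r_{12} = q_1·a_2 = -0.4082.
u_2 = a_2 + 0.4082·q_1 = (-4.1667, -3.1667, -3.6667).
‖u_2‖ = 6.3901, so q_2 = (-0.6521, -0.4956, -0.5738).

Q = [[-0.4082, -0.6521], [-0.4082, -0.4956], [0.8165, -0.5738]], R = [[2.4495, -0.4082], [0.0000, 6.3901]]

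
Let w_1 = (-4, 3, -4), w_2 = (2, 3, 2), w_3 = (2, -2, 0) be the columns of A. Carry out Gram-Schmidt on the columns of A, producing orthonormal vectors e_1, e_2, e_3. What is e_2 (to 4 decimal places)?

e_1 = w_1/‖w_1‖ = (-4, 3, -4)/6.4031 = (-0.6247, 0.4685, -0.6247).
r_{12} = e_1·w_2 = -1.0932.
u_2 = w_2 + 1.0932·e_1 = (1.3171, 3.5122, 1.3171).
‖u_2‖ = 3.9755, so e_2 = (0.3313, 0.8835, 0.3313).

e_2 = (0.3313, 0.8835, 0.3313)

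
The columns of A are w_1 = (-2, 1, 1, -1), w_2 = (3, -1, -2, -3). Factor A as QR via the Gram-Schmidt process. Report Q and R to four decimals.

q_1 = w_1/‖w_1‖ = (-2, 1, 1, -1)/2.6458 = (-0.7559, 0.3780, 0.3780, -0.3780).
r_{12} = q_1·w_2 = -2.2678.
u_2 = w_2 + 2.2678·q_1 = (1.2857, -0.1429, -1.1429, -3.8571).
‖u_2‖ = 4.2258, so q_2 = (0.3043, -0.0338, -0.2704, -0.9128).

Q = [[-0.7559, 0.3043], [0.3780, -0.0338], [0.3780, -0.2704], [-0.3780, -0.9128]], R = [[2.6458, -2.2678], [0.0000, 4.2258]]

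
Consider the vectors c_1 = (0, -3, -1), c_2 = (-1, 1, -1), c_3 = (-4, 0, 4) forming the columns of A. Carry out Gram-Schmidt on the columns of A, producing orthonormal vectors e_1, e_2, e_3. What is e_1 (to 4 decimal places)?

e_1 = (0.0000, -0.9487, -0.3162)

c_1 = (0, -3, -1); ‖c_1‖ = 3.1623, so e_1 = (0.0000, -0.9487, -0.3162).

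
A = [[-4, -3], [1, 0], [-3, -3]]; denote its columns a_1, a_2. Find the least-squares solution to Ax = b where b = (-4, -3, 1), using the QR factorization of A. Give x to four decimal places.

a_1 = (-4, 1, -3); ‖a_1‖ = 5.0990, so q_1 = (-0.7845, 0.1961, -0.5883).
q_1·a_2 = (-0.7845)·(-3) + 0.1961·0 + (-0.5883)·(-3) = 4.1184.
u_2 = a_2 − 4.1184·q_1 = (0.2308, -0.8077, -0.5769).
‖u_2‖ = 1.0190, so q_2 = (0.2265, -0.7926, -0.5661).
Qᵀb = (1.9612, 0.9058).
Back-substitute: x_2 = 0.9058/1.0190 = 0.8889.
x_1 = (1.9612 − 4.1184·0.8889)/5.0990 = -0.3333.

x = (-0.3333, 0.8889)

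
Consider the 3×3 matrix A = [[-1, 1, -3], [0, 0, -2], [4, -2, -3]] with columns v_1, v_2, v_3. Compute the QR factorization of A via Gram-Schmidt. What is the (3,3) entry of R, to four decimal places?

v_1 = (-1, 0, 4); ‖v_1‖ = 4.1231, so q_1 = (-0.2425, 0.0000, 0.9701).
q_1·v_2 = (-0.2425)·1 + 0.0000·0 + 0.9701·(-2) = -2.1828.
u_2 = v_2 + 2.1828·q_1 = (0.4706, 0.0000, 0.1176).
‖u_2‖ = 0.4851, so q_2 = (0.9701, 0.0000, 0.2425).
q_1·v_3 = (-0.2425)·(-3) + 0.0000·(-2) + 0.9701·(-3) = -2.1828; q_2·v_3 = 0.9701·(-3) + 0.0000·(-2) + 0.2425·(-3) = -3.6380.
u_3 = v_3 + 2.1828·q_1 + 3.6380·q_2 = (0.0000, -2.0000, 0.0000).
r_{33} = ‖u_3‖ = 2.0000.

r_{33} = 2.0000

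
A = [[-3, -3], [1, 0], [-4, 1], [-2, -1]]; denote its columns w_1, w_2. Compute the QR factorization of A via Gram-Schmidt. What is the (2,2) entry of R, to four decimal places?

w_1 = (-3, 1, -4, -2); ‖w_1‖ = 5.4772, so q_1 = (-0.5477, 0.1826, -0.7303, -0.3651).
q_1·w_2 = (-0.5477)·(-3) + 0.1826·0 + (-0.7303)·1 + (-0.3651)·(-1) = 1.2780.
u_2 = w_2 − 1.2780·q_1 = (-2.3000, -0.2333, 1.9333, -0.5333).
r_{22} = ‖u_2‖ = 3.0605.

r_{22} = 3.0605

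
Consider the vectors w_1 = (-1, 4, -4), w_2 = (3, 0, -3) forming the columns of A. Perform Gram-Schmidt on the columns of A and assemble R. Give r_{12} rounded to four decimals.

r_{12} = 1.5667

q_1 = w_1/‖w_1‖ = (-1, 4, -4)/5.7446 = (-0.1741, 0.6963, -0.6963).
r_{12} = q_1·w_2 = 1.5667.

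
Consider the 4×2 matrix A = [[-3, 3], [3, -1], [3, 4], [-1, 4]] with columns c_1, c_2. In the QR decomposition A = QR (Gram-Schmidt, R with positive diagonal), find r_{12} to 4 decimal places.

c_1 = (-3, 3, 3, -1); ‖c_1‖ = 5.2915, so e_1 = (-0.5669, 0.5669, 0.5669, -0.1890).
r_{12} = e_1·c_2 = -0.7559.

r_{12} = -0.7559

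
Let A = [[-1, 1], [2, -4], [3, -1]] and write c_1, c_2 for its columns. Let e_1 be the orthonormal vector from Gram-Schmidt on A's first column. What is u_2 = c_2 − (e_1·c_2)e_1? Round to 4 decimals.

u_2 = (0.1429, -2.2857, 1.5714)

e_1 = c_1/‖c_1‖ = (-1, 2, 3)/3.7417 = (-0.2673, 0.5345, 0.8018).
r_{12} = e_1·c_2 = -3.2071.
u_2 = c_2 + 3.2071·e_1 = (0.1429, -2.2857, 1.5714).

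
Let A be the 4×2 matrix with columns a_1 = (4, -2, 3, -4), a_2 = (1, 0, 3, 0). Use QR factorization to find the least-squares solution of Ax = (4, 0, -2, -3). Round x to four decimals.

x = (0.8754, -1.3381)

a_1 = (4, -2, 3, -4); ‖a_1‖ = 6.7082, so q_1 = (0.5963, -0.2981, 0.4472, -0.5963).
q_1·a_2 = 0.5963·1 + (-0.2981)·0 + 0.4472·3 + (-0.5963)·0 = 1.9379.
u_2 = a_2 − 1.9379·q_1 = (-0.1556, 0.5778, 2.1333, 1.1556).
‖u_2‖ = 2.4989, so q_2 = (-0.0622, 0.2312, 0.8537, 0.4624).
Qᵀb = (3.2796, -3.3437).
Back-substitute: x_2 = -3.3437/2.4989 = -1.3381.
x_1 = (3.2796 − 1.9379·(-1.3381))/6.7082 = 0.8754.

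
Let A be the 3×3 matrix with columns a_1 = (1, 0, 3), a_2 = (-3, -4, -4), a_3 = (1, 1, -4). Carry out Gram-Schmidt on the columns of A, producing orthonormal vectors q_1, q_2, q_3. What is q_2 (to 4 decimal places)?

a_1 = (1, 0, 3); ‖a_1‖ = 3.1623, so q_1 = (0.3162, 0.0000, 0.9487).
q_1·a_2 = 0.3162·(-3) + 0.0000·(-4) + 0.9487·(-4) = -4.7434.
u_2 = a_2 + 4.7434·q_1 = (-1.5000, -4.0000, 0.5000).
‖u_2‖ = 4.3012, so q_2 = (-0.3487, -0.9300, 0.1162).

q_2 = (-0.3487, -0.9300, 0.1162)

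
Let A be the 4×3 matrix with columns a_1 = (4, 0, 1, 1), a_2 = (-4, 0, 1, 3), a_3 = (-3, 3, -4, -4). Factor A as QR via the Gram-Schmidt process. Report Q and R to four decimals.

a_1 = (4, 0, 1, 1); ‖a_1‖ = 4.2426, so e_1 = (0.9428, 0.0000, 0.2357, 0.2357).
e_1·a_2 = 0.9428·(-4) + 0.0000·0 + 0.2357·1 + 0.2357·3 = -2.8284.
u_2 = a_2 + 2.8284·e_1 = (-1.3333, 0.0000, 1.6667, 3.6667).
‖u_2‖ = 4.2426, so e_2 = (-0.3143, 0.0000, 0.3928, 0.8642).
e_1·a_3 = 0.9428·(-3) + 0.0000·3 + 0.2357·(-4) + 0.2357·(-4) = -4.7140; e_2·a_3 = (-0.3143)·(-3) + 0.0000·3 + 0.3928·(-4) + 0.8642·(-4) = -4.0855.
u_3 = a_3 + 4.7140·e_1 + 4.0855·e_2 = (0.1605, 3.0000, -1.2840, 0.6420).
‖u_3‖ = 3.3296, so e_3 = (0.0482, 0.9010, -0.3856, 0.1928).

Q = [[0.9428, -0.3143, 0.0482], [0.0000, 0.0000, 0.9010], [0.2357, 0.3928, -0.3856], [0.2357, 0.8642, 0.1928]], R = [[4.2426, -2.8284, -4.7140], [0.0000, 4.2426, -4.0855], [0.0000, 0.0000, 3.3296]]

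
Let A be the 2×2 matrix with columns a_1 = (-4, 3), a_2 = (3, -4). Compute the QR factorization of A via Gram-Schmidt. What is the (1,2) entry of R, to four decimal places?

a_1 = (-4, 3); ‖a_1‖ = 5.0000, so e_1 = (-0.8000, 0.6000).
r_{12} = e_1·a_2 = -4.8000.

r_{12} = -4.8000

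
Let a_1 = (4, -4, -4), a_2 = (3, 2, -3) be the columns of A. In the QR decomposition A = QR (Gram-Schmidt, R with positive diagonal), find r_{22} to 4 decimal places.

r_{22} = 4.0825

a_1 = (4, -4, -4); ‖a_1‖ = 6.9282, so q_1 = (0.5774, -0.5774, -0.5774).
q_1·a_2 = 0.5774·3 + (-0.5774)·2 + (-0.5774)·(-3) = 2.3094.
u_2 = a_2 − 2.3094·q_1 = (1.6667, 3.3333, -1.6667).
r_{22} = ‖u_2‖ = 4.0825.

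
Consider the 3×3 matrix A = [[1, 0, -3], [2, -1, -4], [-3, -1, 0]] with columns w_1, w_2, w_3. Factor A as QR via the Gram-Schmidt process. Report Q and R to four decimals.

e_1 = w_1/‖w_1‖ = (1, 2, -3)/3.7417 = (0.2673, 0.5345, -0.8018).
r_{12} = e_1·w_2 = 0.2673.
u_2 = w_2 − 0.2673·e_1 = (-0.0714, -1.1429, -0.7857).
‖u_2‖ = 1.3887, so e_2 = (-0.0514, -0.8230, -0.5658).
r_{13} = e_1·w_3 = -2.9399; r_{23} = e_2·w_3 = 3.4461.
u_3 = w_3 + 2.9399·e_1 − 3.4461·e_2 = (-2.0370, 0.4074, -0.4074).
‖u_3‖ = 2.1170, so e_3 = (-0.9623, 0.1925, -0.1925).

Q = [[0.2673, -0.0514, -0.9623], [0.5345, -0.8230, 0.1925], [-0.8018, -0.5658, -0.1925]], R = [[3.7417, 0.2673, -2.9399], [0.0000, 1.3887, 3.4461], [0.0000, 0.0000, 2.1170]]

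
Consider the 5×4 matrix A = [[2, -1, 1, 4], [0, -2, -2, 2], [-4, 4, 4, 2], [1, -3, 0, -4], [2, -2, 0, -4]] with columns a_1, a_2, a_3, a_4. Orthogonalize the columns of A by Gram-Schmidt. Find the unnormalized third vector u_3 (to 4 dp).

e_1 = a_1/‖a_1‖ = (2, 0, -4, 1, 2)/5.0000 = (0.4000, 0.0000, -0.8000, 0.2000, 0.4000).
r_{12} = e_1·a_2 = -5.0000.
u_2 = a_2 + 5.0000·e_1 = (1.0000, -2.0000, 0.0000, -2.0000, 0.0000).
‖u_2‖ = 3.0000, so e_2 = (0.3333, -0.6667, 0.0000, -0.6667, 0.0000).
r_{13} = e_1·a_3 = -2.8000; r_{23} = e_2·a_3 = 1.6667.
u_3 = a_3 + 2.8000·e_1 − 1.6667·e_2 = (1.5644, -0.8889, 1.7600, 1.6711, 1.1200).

u_3 = (1.5644, -0.8889, 1.7600, 1.6711, 1.1200)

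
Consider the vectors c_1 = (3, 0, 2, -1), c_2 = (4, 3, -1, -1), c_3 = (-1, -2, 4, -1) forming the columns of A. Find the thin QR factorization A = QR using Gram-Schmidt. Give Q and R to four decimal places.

Q = [[0.8018, 0.3834, -0.4584], [0.0000, 0.7002, 0.5857], [0.5345, -0.6002, 0.4329], [-0.2673, -0.0500, -0.5093]], R = [[3.7417, 2.9399, 1.6036], [0.0000, 4.2845, -4.1345], [0.0000, 0.0000, 1.5279]]

q_1 = c_1/‖c_1‖ = (3, 0, 2, -1)/3.7417 = (0.8018, 0.0000, 0.5345, -0.2673).
r_{12} = q_1·c_2 = 2.9399.
u_2 = c_2 − 2.9399·q_1 = (1.6429, 3.0000, -2.5714, -0.2143).
‖u_2‖ = 4.2845, so q_2 = (0.3834, 0.7002, -0.6002, -0.0500).
r_{13} = q_1·c_3 = 1.6036; r_{23} = q_2·c_3 = -4.1345.
u_3 = c_3 − 1.6036·q_1 + 4.1345·q_2 = (-0.7004, 0.8949, 0.6615, -0.7782).
‖u_3‖ = 1.5279, so q_3 = (-0.4584, 0.5857, 0.4329, -0.5093).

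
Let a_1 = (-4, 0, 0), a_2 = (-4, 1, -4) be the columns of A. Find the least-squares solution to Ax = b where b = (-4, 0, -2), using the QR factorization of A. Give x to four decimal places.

x = (0.5294, 0.4706)

e_1 = a_1/‖a_1‖ = (-4, 0, 0)/4.0000 = (-1.0000, 0.0000, 0.0000).
r_{12} = e_1·a_2 = 4.0000.
u_2 = a_2 − 4.0000·e_1 = (0.0000, 1.0000, -4.0000).
‖u_2‖ = 4.1231, so e_2 = (0.0000, 0.2425, -0.9701).
Qᵀb = (4.0000, 1.9403).
Back-substitute: x_2 = 1.9403/4.1231 = 0.4706.
x_1 = (4.0000 − 4.0000·0.4706)/4.0000 = 0.5294.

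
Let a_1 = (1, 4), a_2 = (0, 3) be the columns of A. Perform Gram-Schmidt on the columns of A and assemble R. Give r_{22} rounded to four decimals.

a_1 = (1, 4); ‖a_1‖ = 4.1231, so q_1 = (0.2425, 0.9701).
q_1·a_2 = 0.2425·0 + 0.9701·3 = 2.9104.
u_2 = a_2 − 2.9104·q_1 = (-0.7059, 0.1765).
r_{22} = ‖u_2‖ = 0.7276.

r_{22} = 0.7276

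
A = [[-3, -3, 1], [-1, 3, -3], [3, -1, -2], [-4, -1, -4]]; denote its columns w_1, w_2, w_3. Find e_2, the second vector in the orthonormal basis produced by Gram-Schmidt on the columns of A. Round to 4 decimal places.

e_1 = w_1/‖w_1‖ = (-3, -1, 3, -4)/5.9161 = (-0.5071, -0.1690, 0.5071, -0.6761).
r_{12} = e_1·w_2 = 1.1832.
u_2 = w_2 − 1.1832·e_1 = (-2.4000, 3.2000, -1.6000, -0.2000).
‖u_2‖ = 4.3128, so e_2 = (-0.5565, 0.7420, -0.3710, -0.0464).

e_2 = (-0.5565, 0.7420, -0.3710, -0.0464)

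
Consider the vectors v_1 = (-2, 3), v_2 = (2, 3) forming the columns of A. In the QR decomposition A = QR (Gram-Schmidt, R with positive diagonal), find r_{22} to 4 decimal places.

r_{22} = 3.3282

v_1 = (-2, 3); ‖v_1‖ = 3.6056, so e_1 = (-0.5547, 0.8321).
e_1·v_2 = (-0.5547)·2 + 0.8321·3 = 1.3868.
u_2 = v_2 − 1.3868·e_1 = (2.7692, 1.8462).
r_{22} = ‖u_2‖ = 3.3282.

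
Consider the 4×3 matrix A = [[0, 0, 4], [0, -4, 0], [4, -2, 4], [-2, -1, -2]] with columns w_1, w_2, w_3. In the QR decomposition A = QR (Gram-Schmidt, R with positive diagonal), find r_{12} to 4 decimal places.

q_1 = w_1/‖w_1‖ = (0, 0, 4, -2)/4.4721 = (0.0000, 0.0000, 0.8944, -0.4472).
r_{12} = q_1·w_2 = -1.3416.

r_{12} = -1.3416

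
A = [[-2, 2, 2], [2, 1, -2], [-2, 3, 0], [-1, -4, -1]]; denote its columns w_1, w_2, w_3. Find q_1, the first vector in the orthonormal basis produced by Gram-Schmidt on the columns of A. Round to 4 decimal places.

q_1 = (-0.5547, 0.5547, -0.5547, -0.2774)

w_1 = (-2, 2, -2, -1); ‖w_1‖ = 3.6056, so q_1 = (-0.5547, 0.5547, -0.5547, -0.2774).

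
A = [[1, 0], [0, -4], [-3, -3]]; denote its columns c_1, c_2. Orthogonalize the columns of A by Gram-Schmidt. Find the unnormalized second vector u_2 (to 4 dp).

u_2 = (-0.9000, -4.0000, -0.3000)

c_1 = (1, 0, -3); ‖c_1‖ = 3.1623, so e_1 = (0.3162, 0.0000, -0.9487).
e_1·c_2 = 0.3162·0 + 0.0000·(-4) + (-0.9487)·(-3) = 2.8460.
u_2 = c_2 − 2.8460·e_1 = (-0.9000, -4.0000, -0.3000).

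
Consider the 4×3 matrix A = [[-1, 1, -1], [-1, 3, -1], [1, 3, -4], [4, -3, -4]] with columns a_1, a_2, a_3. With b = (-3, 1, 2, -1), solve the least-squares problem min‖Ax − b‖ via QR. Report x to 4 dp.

e_1 = a_1/‖a_1‖ = (-1, -1, 1, 4)/4.3589 = (-0.2294, -0.2294, 0.2294, 0.9177).
r_{12} = e_1·a_2 = -2.9824.
u_2 = a_2 + 2.9824·e_1 = (0.3158, 2.3158, 3.6842, -0.2632).
‖u_2‖ = 4.3710, so e_2 = (0.0722, 0.5298, 0.8429, -0.0602).
r_{13} = e_1·a_3 = -4.1295; r_{23} = e_2·a_3 = -3.7328.
u_3 = a_3 + 4.1295·e_1 + 3.7328·e_2 = (-1.6777, 0.0303, 0.0937, -0.4353).
‖u_3‖ = 1.7360, so e_3 = (-0.9664, 0.0175, 0.0540, -0.2507).
Qᵀb = (0.0000, 2.0590, 3.2753).
Back-substitute: x_3 = 3.2753/1.7360 = 1.8867.
x_2 = (2.0590 + 3.7328·1.8867)/4.3710 = 2.0823.
x_1 = (0.0000 + 2.9824·2.0823 + 4.1295·1.8867)/4.3589 = 3.2121.

x = (3.2121, 2.0823, 1.8867)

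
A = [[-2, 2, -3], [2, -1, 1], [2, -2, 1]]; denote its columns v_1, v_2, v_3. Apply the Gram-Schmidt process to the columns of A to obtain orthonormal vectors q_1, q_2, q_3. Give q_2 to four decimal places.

q_2 = (0.4082, 0.8165, -0.4082)

v_1 = (-2, 2, 2); ‖v_1‖ = 3.4641, so q_1 = (-0.5774, 0.5774, 0.5774).
q_1·v_2 = (-0.5774)·2 + 0.5774·(-1) + 0.5774·(-2) = -2.8868.
u_2 = v_2 + 2.8868·q_1 = (0.3333, 0.6667, -0.3333).
‖u_2‖ = 0.8165, so q_2 = (0.4082, 0.8165, -0.4082).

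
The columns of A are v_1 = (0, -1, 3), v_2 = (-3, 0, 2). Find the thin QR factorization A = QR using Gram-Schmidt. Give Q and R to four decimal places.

v_1 = (0, -1, 3); ‖v_1‖ = 3.1623, so q_1 = (0.0000, -0.3162, 0.9487).
q_1·v_2 = 0.0000·(-3) + (-0.3162)·0 + 0.9487·2 = 1.8974.
u_2 = v_2 − 1.8974·q_1 = (-3.0000, 0.6000, 0.2000).
‖u_2‖ = 3.0659, so q_2 = (-0.9785, 0.1957, 0.0652).

Q = [[0.0000, -0.9785], [-0.3162, 0.1957], [0.9487, 0.0652]], R = [[3.1623, 1.8974], [0.0000, 3.0659]]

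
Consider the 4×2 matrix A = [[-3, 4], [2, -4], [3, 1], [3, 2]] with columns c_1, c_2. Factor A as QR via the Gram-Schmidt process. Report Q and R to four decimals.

Q = [[-0.5388, 0.5103], [0.3592, -0.5719], [0.5388, 0.3589], [0.5388, 0.5327]], R = [[5.5678, -1.9757], [0.0000, 5.7530]]

c_1 = (-3, 2, 3, 3); ‖c_1‖ = 5.5678, so e_1 = (-0.5388, 0.3592, 0.5388, 0.5388).
e_1·c_2 = (-0.5388)·4 + 0.3592·(-4) + 0.5388·1 + 0.5388·2 = -1.9757.
u_2 = c_2 + 1.9757·e_1 = (2.9355, -3.2903, 2.0645, 3.0645).
‖u_2‖ = 5.7530, so e_2 = (0.5103, -0.5719, 0.3589, 0.5327).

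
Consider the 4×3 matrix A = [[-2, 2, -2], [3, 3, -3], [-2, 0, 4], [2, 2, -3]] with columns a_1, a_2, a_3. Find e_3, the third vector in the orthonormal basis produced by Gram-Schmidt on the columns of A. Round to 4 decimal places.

a_1 = (-2, 3, -2, 2); ‖a_1‖ = 4.5826, so e_1 = (-0.4364, 0.6547, -0.4364, 0.4364).
e_1·a_2 = (-0.4364)·2 + 0.6547·3 + (-0.4364)·0 + 0.4364·2 = 1.9640.
u_2 = a_2 − 1.9640·e_1 = (2.8571, 1.7143, 0.8571, 1.1429).
‖u_2‖ = 3.6253, so e_2 = (0.7881, 0.4729, 0.2364, 0.3152).
e_1·a_3 = (-0.4364)·(-2) + 0.6547·(-3) + (-0.4364)·4 + 0.4364·(-3) = -4.1461; e_2·a_3 = 0.7881·(-2) + 0.4729·(-3) + 0.2364·4 + 0.3152·(-3) = -2.9948.
u_3 = a_3 + 4.1461·e_1 + 2.9948·e_2 = (-1.4493, 1.1304, 2.8986, -0.2464).
‖u_3‖ = 3.4410, so e_3 = (-0.4212, 0.3285, 0.8424, -0.0716).

e_3 = (-0.4212, 0.3285, 0.8424, -0.0716)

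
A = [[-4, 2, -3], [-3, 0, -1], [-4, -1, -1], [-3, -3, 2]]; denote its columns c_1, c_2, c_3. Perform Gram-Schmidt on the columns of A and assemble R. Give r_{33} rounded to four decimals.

e_1 = c_1/‖c_1‖ = (-4, -3, -4, -3)/7.0711 = (-0.5657, -0.4243, -0.5657, -0.4243).
r_{12} = e_1·c_2 = 0.7071.
u_2 = c_2 − 0.7071·e_1 = (2.4000, 0.3000, -0.6000, -2.7000).
‖u_2‖ = 3.6742, so e_2 = (0.6532, 0.0816, -0.1633, -0.7348).
r_{13} = e_1·c_3 = 1.8385; r_{23} = e_2·c_3 = -3.3476.
u_3 = c_3 − 1.8385·e_1 + 3.3476·e_2 = (0.2267, 0.0533, -0.5067, 0.3200).
r_{33} = ‖u_3‖ = 0.6429.

r_{33} = 0.6429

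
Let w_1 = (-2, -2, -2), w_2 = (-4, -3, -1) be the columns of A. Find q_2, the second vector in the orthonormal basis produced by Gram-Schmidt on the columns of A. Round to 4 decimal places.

w_1 = (-2, -2, -2); ‖w_1‖ = 3.4641, so q_1 = (-0.5774, -0.5774, -0.5774).
q_1·w_2 = (-0.5774)·(-4) + (-0.5774)·(-3) + (-0.5774)·(-1) = 4.6188.
u_2 = w_2 − 4.6188·q_1 = (-1.3333, -0.3333, 1.6667).
‖u_2‖ = 2.1602, so q_2 = (-0.6172, -0.1543, 0.7715).

q_2 = (-0.6172, -0.1543, 0.7715)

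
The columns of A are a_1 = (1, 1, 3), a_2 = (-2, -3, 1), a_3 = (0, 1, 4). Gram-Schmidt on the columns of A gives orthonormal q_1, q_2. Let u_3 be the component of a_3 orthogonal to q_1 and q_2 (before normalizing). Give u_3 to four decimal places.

u_3 = (-0.7333, 0.5133, 0.0733)

a_1 = (1, 1, 3); ‖a_1‖ = 3.3166, so q_1 = (0.3015, 0.3015, 0.9045).
q_1·a_2 = 0.3015·(-2) + 0.3015·(-3) + 0.9045·1 = -0.6030.
u_2 = a_2 + 0.6030·q_1 = (-1.8182, -2.8182, 1.5455).
‖u_2‖ = 3.6927, so q_2 = (-0.4924, -0.7632, 0.4185).
q_1·a_3 = 0.3015·0 + 0.3015·1 + 0.9045·4 = 3.9196; q_2·a_3 = (-0.4924)·0 + (-0.7632)·1 + 0.4185·4 = 0.9109.
u_3 = a_3 − 3.9196·q_1 − 0.9109·q_2 = (-0.7333, 0.5133, 0.0733).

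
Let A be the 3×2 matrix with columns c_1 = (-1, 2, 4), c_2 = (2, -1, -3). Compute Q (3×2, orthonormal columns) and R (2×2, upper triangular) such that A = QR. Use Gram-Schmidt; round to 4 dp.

c_1 = (-1, 2, 4); ‖c_1‖ = 4.5826, so q_1 = (-0.2182, 0.4364, 0.8729).
q_1·c_2 = (-0.2182)·2 + 0.4364·(-1) + 0.8729·(-3) = -3.4915.
u_2 = c_2 + 3.4915·q_1 = (1.2381, 0.5238, 0.0476).
‖u_2‖ = 1.3452, so q_2 = (0.9204, 0.3894, 0.0354).

Q = [[-0.2182, 0.9204], [0.4364, 0.3894], [0.8729, 0.0354]], R = [[4.5826, -3.4915], [0.0000, 1.3452]]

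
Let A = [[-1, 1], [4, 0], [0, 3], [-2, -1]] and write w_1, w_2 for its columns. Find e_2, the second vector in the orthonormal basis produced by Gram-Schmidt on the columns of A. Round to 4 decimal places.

e_2 = (0.3166, -0.0576, 0.9065, -0.2734)

w_1 = (-1, 4, 0, -2); ‖w_1‖ = 4.5826, so e_1 = (-0.2182, 0.8729, 0.0000, -0.4364).
e_1·w_2 = (-0.2182)·1 + 0.8729·0 + 0.0000·3 + (-0.4364)·(-1) = 0.2182.
u_2 = w_2 − 0.2182·e_1 = (1.0476, -0.1905, 3.0000, -0.9048).
‖u_2‖ = 3.3094, so e_2 = (0.3166, -0.0576, 0.9065, -0.2734).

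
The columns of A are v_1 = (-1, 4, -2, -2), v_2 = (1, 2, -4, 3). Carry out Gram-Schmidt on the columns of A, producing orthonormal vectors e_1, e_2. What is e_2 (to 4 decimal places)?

v_1 = (-1, 4, -2, -2); ‖v_1‖ = 5.0000, so e_1 = (-0.2000, 0.8000, -0.4000, -0.4000).
e_1·v_2 = (-0.2000)·1 + 0.8000·2 + (-0.4000)·(-4) + (-0.4000)·3 = 1.8000.
u_2 = v_2 − 1.8000·e_1 = (1.3600, 0.5600, -3.2800, 3.7200).
‖u_2‖ = 5.1730, so e_2 = (0.2629, 0.1083, -0.6341, 0.7191).

e_2 = (0.2629, 0.1083, -0.6341, 0.7191)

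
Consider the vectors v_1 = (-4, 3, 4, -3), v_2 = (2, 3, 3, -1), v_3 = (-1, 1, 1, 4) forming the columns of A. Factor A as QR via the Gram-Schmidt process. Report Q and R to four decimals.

Q = [[-0.5657, 0.7757, -0.2614], [0.4243, 0.4824, 0.2350], [0.5657, 0.4068, 0.2409], [-0.4243, -0.0095, 0.9047]], R = [[7.0711, 2.2627, -0.1414], [0.0000, 4.2285, 0.0757], [0.0000, 0.0000, 4.3559]]

v_1 = (-4, 3, 4, -3); ‖v_1‖ = 7.0711, so q_1 = (-0.5657, 0.4243, 0.5657, -0.4243).
q_1·v_2 = (-0.5657)·2 + 0.4243·3 + 0.5657·3 + (-0.4243)·(-1) = 2.2627.
u_2 = v_2 − 2.2627·q_1 = (3.2800, 2.0400, 1.7200, -0.0400).
‖u_2‖ = 4.2285, so q_2 = (0.7757, 0.4824, 0.4068, -0.0095).
q_1·v_3 = (-0.5657)·(-1) + 0.4243·1 + 0.5657·1 + (-0.4243)·4 = -0.1414; q_2·v_3 = 0.7757·(-1) + 0.4824·1 + 0.4068·1 + (-0.0095)·4 = 0.0757.
u_3 = v_3 + 0.1414·q_1 − 0.0757·q_2 = (-1.1387, 1.0235, 1.0492, 3.9407).
‖u_3‖ = 4.3559, so q_3 = (-0.2614, 0.2350, 0.2409, 0.9047).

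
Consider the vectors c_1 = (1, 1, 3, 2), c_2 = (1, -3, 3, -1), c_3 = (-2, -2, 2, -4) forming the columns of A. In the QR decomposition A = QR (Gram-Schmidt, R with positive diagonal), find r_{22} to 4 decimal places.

c_1 = (1, 1, 3, 2); ‖c_1‖ = 3.8730, so e_1 = (0.2582, 0.2582, 0.7746, 0.5164).
e_1·c_2 = 0.2582·1 + 0.2582·(-3) + 0.7746·3 + 0.5164·(-1) = 1.2910.
u_2 = c_2 − 1.2910·e_1 = (0.6667, -3.3333, 2.0000, -1.6667).
r_{22} = ‖u_2‖ = 4.2817.

r_{22} = 4.2817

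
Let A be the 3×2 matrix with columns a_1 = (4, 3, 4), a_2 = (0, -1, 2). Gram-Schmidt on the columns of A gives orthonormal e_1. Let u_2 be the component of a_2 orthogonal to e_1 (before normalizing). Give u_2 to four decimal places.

u_2 = (-0.4878, -1.3659, 1.5122)

a_1 = (4, 3, 4); ‖a_1‖ = 6.4031, so e_1 = (0.6247, 0.4685, 0.6247).
e_1·a_2 = 0.6247·0 + 0.4685·(-1) + 0.6247·2 = 0.7809.
u_2 = a_2 − 0.7809·e_1 = (-0.4878, -1.3659, 1.5122).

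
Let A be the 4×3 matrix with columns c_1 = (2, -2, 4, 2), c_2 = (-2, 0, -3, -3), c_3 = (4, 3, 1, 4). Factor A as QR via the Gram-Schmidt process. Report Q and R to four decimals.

e_1 = c_1/‖c_1‖ = (2, -2, 4, 2)/5.2915 = (0.3780, -0.3780, 0.7559, 0.3780).
r_{12} = e_1·c_2 = -4.1576.
u_2 = c_2 + 4.1576·e_1 = (-0.4286, -1.5714, 0.1429, -1.4286).
‖u_2‖ = 2.1712, so e_2 = (-0.1974, -0.7237, 0.0658, -0.6580).
r_{13} = e_1·c_3 = 2.6458; r_{23} = e_2·c_3 = -5.5268.
u_3 = c_3 − 2.6458·e_1 + 5.5268·e_2 = (1.9091, 0.0000, -0.6364, -0.6364).
‖u_3‖ = 2.1106, so e_3 = (0.9045, 0.0000, -0.3015, -0.3015).

Q = [[0.3780, -0.1974, 0.9045], [-0.3780, -0.7237, 0.0000], [0.7559, 0.0658, -0.3015], [0.3780, -0.6580, -0.3015]], R = [[5.2915, -4.1576, 2.6458], [0.0000, 2.1712, -5.5268], [0.0000, 0.0000, 2.1106]]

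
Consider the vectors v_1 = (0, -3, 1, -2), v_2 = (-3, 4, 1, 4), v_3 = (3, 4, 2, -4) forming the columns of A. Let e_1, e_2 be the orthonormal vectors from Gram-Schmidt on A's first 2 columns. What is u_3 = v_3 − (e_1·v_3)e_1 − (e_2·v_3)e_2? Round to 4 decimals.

v_1 = (0, -3, 1, -2); ‖v_1‖ = 3.7417, so e_1 = (0.0000, -0.8018, 0.2673, -0.5345).
e_1·v_2 = 0.0000·(-3) + (-0.8018)·4 + 0.2673·1 + (-0.5345)·4 = -5.0780.
u_2 = v_2 + 5.0780·e_1 = (-3.0000, -0.0714, 2.3571, 1.2857).
‖u_2‖ = 4.0267, so e_2 = (-0.7450, -0.0177, 0.5854, 0.3193).
e_1·v_3 = 0.0000·3 + (-0.8018)·4 + 0.2673·2 + (-0.5345)·(-4) = -0.5345; e_2·v_3 = (-0.7450)·3 + (-0.0177)·4 + 0.5854·2 + 0.3193·(-4) = -2.4125.
u_3 = v_3 + 0.5345·e_1 + 2.4125·e_2 = (1.2026, 3.5286, 3.5551, -3.5154).

u_3 = (1.2026, 3.5286, 3.5551, -3.5154)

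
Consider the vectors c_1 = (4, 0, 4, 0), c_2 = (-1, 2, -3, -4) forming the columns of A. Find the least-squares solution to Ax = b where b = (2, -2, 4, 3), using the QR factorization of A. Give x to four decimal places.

x = (0.3409, -0.8182)

c_1 = (4, 0, 4, 0); ‖c_1‖ = 5.6569, so e_1 = (0.7071, 0.0000, 0.7071, 0.0000).
e_1·c_2 = 0.7071·(-1) + 0.0000·2 + 0.7071·(-3) + 0.0000·(-4) = -2.8284.
u_2 = c_2 + 2.8284·e_1 = (1.0000, 2.0000, -1.0000, -4.0000).
‖u_2‖ = 4.6904, so e_2 = (0.2132, 0.4264, -0.2132, -0.8528).
Qᵀb = (4.2426, -3.8376).
Back-substitute: x_2 = -3.8376/4.6904 = -0.8182.
x_1 = (4.2426 + 2.8284·(-0.8182))/5.6569 = 0.3409.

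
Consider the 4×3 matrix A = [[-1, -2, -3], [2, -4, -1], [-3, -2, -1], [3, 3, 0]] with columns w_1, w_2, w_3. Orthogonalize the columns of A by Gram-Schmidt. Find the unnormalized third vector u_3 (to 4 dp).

w_1 = (-1, 2, -3, 3); ‖w_1‖ = 4.7958, so q_1 = (-0.2085, 0.4170, -0.6255, 0.6255).
q_1·w_2 = (-0.2085)·(-2) + 0.4170·(-4) + (-0.6255)·(-2) + 0.6255·3 = 1.8766.
u_2 = w_2 − 1.8766·q_1 = (-1.6087, -4.7826, -0.8261, 1.8261).
‖u_2‖ = 5.4294, so q_2 = (-0.2963, -0.8809, -0.1522, 0.3363).
q_1·w_3 = (-0.2085)·(-3) + 0.4170·(-1) + (-0.6255)·(-1) + 0.6255·0 = 0.8341; q_2·w_3 = (-0.2963)·(-3) + (-0.8809)·(-1) + (-0.1522)·(-1) + 0.3363·0 = 1.9219.
u_3 = w_3 − 0.8341·q_1 − 1.9219·q_2 = (-2.2566, 0.3451, -0.1858, -1.1681).

u_3 = (-2.2566, 0.3451, -0.1858, -1.1681)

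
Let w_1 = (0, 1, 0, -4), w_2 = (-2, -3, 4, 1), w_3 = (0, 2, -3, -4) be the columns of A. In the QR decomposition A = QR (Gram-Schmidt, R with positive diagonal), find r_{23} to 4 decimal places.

q_1 = w_1/‖w_1‖ = (0, 1, 0, -4)/4.1231 = (0.0000, 0.2425, 0.0000, -0.9701).
r_{12} = q_1·w_2 = -1.6977.
u_2 = w_2 + 1.6977·q_1 = (-2.0000, -2.5882, 4.0000, -0.6471).
‖u_2‖ = 5.2075, so q_2 = (-0.3841, -0.4970, 0.7681, -0.1243).
r_{23} = q_2·w_3 = -2.8014.

r_{23} = -2.8014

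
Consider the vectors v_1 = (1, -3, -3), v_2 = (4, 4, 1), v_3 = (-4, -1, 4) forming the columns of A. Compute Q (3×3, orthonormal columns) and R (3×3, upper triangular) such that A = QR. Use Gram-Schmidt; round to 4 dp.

Q = [[0.2294, 0.8873, 0.4001], [-0.6882, 0.4385, -0.5779], [-0.6882, -0.1428, 0.7113]], R = [[4.3589, -2.5236, -2.9824], [0.0000, 5.1606, -4.5589], [0.0000, 0.0000, 1.8227]]

e_1 = v_1/‖v_1‖ = (1, -3, -3)/4.3589 = (0.2294, -0.6882, -0.6882).
r_{12} = e_1·v_2 = -2.5236.
u_2 = v_2 + 2.5236·e_1 = (4.5789, 2.2632, -0.7368).
‖u_2‖ = 5.1606, so e_2 = (0.8873, 0.4385, -0.1428).
r_{13} = e_1·v_3 = -2.9824; r_{23} = e_2·v_3 = -4.5589.
u_3 = v_3 + 2.9824·e_1 + 4.5589·e_2 = (0.7292, -1.0534, 1.2964).
‖u_3‖ = 1.8227, so e_3 = (0.4001, -0.5779, 0.7113).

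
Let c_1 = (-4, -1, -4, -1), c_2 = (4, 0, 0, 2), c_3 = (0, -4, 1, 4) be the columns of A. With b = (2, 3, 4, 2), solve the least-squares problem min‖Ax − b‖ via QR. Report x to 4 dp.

x = (-1.0131, -0.2908, -0.0523)

c_1 = (-4, -1, -4, -1); ‖c_1‖ = 5.8310, so e_1 = (-0.6860, -0.1715, -0.6860, -0.1715).
e_1·c_2 = (-0.6860)·4 + (-0.1715)·0 + (-0.6860)·0 + (-0.1715)·2 = -3.0870.
u_2 = c_2 + 3.0870·e_1 = (1.8824, -0.5294, -2.1176, 1.4706).
‖u_2‖ = 3.2358, so e_2 = (0.5817, -0.1636, -0.6544, 0.4545).
e_1·c_3 = (-0.6860)·0 + (-0.1715)·(-4) + (-0.6860)·1 + (-0.1715)·4 = -0.6860; e_2·c_3 = 0.5817·0 + (-0.1636)·(-4) + (-0.6544)·1 + 0.4545·4 = 1.8179.
u_3 = c_3 + 0.6860·e_1 − 1.8179·e_2 = (-1.5281, -3.8202, 1.7191, 3.0562).
‖u_3‖ = 5.4060, so e_3 = (-0.2827, -0.7067, 0.3180, 0.5653).
Qᵀb = (-4.9735, -1.0362, -0.2827).
Back-substitute: x_3 = -0.2827/5.4060 = -0.0523.
x_2 = (-1.0362 − 1.8179·(-0.0523))/3.2358 = -0.2908.
x_1 = (-4.9735 + 3.0870·(-0.2908) + 0.6860·(-0.0523))/5.8310 = -1.0131.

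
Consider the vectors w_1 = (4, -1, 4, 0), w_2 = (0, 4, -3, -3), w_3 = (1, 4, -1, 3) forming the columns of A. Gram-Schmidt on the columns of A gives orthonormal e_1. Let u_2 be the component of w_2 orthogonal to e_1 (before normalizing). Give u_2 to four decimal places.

w_1 = (4, -1, 4, 0); ‖w_1‖ = 5.7446, so e_1 = (0.6963, -0.1741, 0.6963, 0.0000).
e_1·w_2 = 0.6963·0 + (-0.1741)·4 + 0.6963·(-3) + 0.0000·(-3) = -2.7852.
u_2 = w_2 + 2.7852·e_1 = (1.9394, 3.5152, -1.0606, -3.0000).

u_2 = (1.9394, 3.5152, -1.0606, -3.0000)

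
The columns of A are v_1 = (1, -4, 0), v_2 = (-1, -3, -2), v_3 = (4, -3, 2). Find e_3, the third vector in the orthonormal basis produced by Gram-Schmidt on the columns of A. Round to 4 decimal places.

e_3 = (0.7396, 0.1849, -0.6472)

v_1 = (1, -4, 0); ‖v_1‖ = 4.1231, so e_1 = (0.2425, -0.9701, 0.0000).
e_1·v_2 = 0.2425·(-1) + (-0.9701)·(-3) + 0.0000·(-2) = 2.6679.
u_2 = v_2 − 2.6679·e_1 = (-1.6471, -0.4118, -2.0000).
‖u_2‖ = 2.6234, so e_2 = (-0.6278, -0.1570, -0.7624).
e_1·v_3 = 0.2425·4 + (-0.9701)·(-3) + 0.0000·2 = 3.8806; e_2·v_3 = (-0.6278)·4 + (-0.1570)·(-3) + (-0.7624)·2 = -3.5652.
u_3 = v_3 − 3.8806·e_1 + 3.5652·e_2 = (0.8205, 0.2051, -0.7179).
‖u_3‖ = 1.1094, so e_3 = (0.7396, 0.1849, -0.6472).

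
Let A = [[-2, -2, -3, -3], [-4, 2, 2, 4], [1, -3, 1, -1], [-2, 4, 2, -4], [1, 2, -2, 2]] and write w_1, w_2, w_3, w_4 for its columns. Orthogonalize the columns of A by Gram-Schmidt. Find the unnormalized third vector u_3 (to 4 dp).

q_1 = w_1/‖w_1‖ = (-2, -4, 1, -2, 1)/5.0990 = (-0.3922, -0.7845, 0.1961, -0.3922, 0.1961).
r_{12} = q_1·w_2 = -2.5495.
u_2 = w_2 + 2.5495·q_1 = (-3.0000, 0.0000, -2.5000, 3.0000, 2.5000).
‖u_2‖ = 5.5227, so q_2 = (-0.5432, 0.0000, -0.4527, 0.5432, 0.4527).
r_{13} = q_1·w_3 = -1.3728; r_{23} = q_2·w_3 = 1.3580.
u_3 = w_3 + 1.3728·q_1 − 1.3580·q_2 = (-2.8008, 0.9231, 1.8840, 0.7238, -2.3455).

u_3 = (-2.8008, 0.9231, 1.8840, 0.7238, -2.3455)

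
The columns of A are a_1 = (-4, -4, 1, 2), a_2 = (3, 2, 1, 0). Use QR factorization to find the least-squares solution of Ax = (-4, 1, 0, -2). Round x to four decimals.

a_1 = (-4, -4, 1, 2); ‖a_1‖ = 6.0828, so e_1 = (-0.6576, -0.6576, 0.1644, 0.3288).
e_1·a_2 = (-0.6576)·3 + (-0.6576)·2 + 0.1644·1 + 0.3288·0 = -3.1236.
u_2 = a_2 + 3.1236·e_1 = (0.9459, -0.0541, 1.5135, 1.0270).
‖u_2‖ = 2.0599, so e_2 = (0.4592, -0.0262, 0.7347, 0.4986).
Qᵀb = (1.3152, -2.8603).
Back-substitute: x_2 = -2.8603/2.0599 = -1.3885.
x_1 = (1.3152 + 3.1236·(-1.3885))/6.0828 = -0.4968.

x = (-0.4968, -1.3885)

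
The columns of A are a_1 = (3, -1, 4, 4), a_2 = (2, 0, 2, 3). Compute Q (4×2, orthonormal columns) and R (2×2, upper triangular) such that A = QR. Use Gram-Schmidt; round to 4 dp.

a_1 = (3, -1, 4, 4); ‖a_1‖ = 6.4807, so e_1 = (0.4629, -0.1543, 0.6172, 0.6172).
e_1·a_2 = 0.4629·2 + (-0.1543)·0 + 0.6172·2 + 0.6172·3 = 4.0119.
u_2 = a_2 − 4.0119·e_1 = (0.1429, 0.6190, -0.4762, 0.5238).
‖u_2‖ = 0.9512, so e_2 = (0.1502, 0.6508, -0.5006, 0.5507).

Q = [[0.4629, 0.1502], [-0.1543, 0.6508], [0.6172, -0.5006], [0.6172, 0.5507]], R = [[6.4807, 4.0119], [0.0000, 0.9512]]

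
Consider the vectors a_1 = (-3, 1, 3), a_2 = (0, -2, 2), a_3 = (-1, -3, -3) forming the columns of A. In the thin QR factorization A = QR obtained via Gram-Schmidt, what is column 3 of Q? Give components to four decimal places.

a_1 = (-3, 1, 3); ‖a_1‖ = 4.3589, so e_1 = (-0.6882, 0.2294, 0.6882).
e_1·a_2 = (-0.6882)·0 + 0.2294·(-2) + 0.6882·2 = 0.9177.
u_2 = a_2 − 0.9177·e_1 = (0.6316, -2.2105, 1.3684).
‖u_2‖ = 2.6754, so e_2 = (0.2361, -0.8262, 0.5115).
e_1·a_3 = (-0.6882)·(-1) + 0.2294·(-3) + 0.6882·(-3) = -2.0647; e_2·a_3 = 0.2361·(-1) + (-0.8262)·(-3) + 0.5115·(-3) = 0.7082.
u_3 = a_3 + 2.0647·e_1 − 0.7082·e_2 = (-2.5882, -1.9412, -1.9412).
‖u_3‖ = 3.7730, so e_3 = (-0.6860, -0.5145, -0.5145).

e_3 = (-0.6860, -0.5145, -0.5145)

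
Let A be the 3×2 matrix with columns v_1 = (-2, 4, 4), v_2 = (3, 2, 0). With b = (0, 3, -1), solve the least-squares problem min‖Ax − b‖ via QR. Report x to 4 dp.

v_1 = (-2, 4, 4); ‖v_1‖ = 6.0000, so q_1 = (-0.3333, 0.6667, 0.6667).
q_1·v_2 = (-0.3333)·3 + 0.6667·2 + 0.6667·0 = 0.3333.
u_2 = v_2 − 0.3333·q_1 = (3.1111, 1.7778, -0.2222).
‖u_2‖ = 3.5901, so q_2 = (0.8666, 0.4952, -0.0619).
Qᵀb = (1.3333, 1.5475).
Back-substitute: x_2 = 1.5475/3.5901 = 0.4310.
x_1 = (1.3333 − 0.3333·0.4310)/6.0000 = 0.1983.

x = (0.1983, 0.4310)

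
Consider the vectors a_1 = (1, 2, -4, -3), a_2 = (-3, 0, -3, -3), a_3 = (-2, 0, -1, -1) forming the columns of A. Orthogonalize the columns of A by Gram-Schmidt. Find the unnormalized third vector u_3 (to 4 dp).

u_3 = (-0.1667, 0.3333, 0.0000, 0.1667)

a_1 = (1, 2, -4, -3); ‖a_1‖ = 5.4772, so q_1 = (0.1826, 0.3651, -0.7303, -0.5477).
q_1·a_2 = 0.1826·(-3) + 0.3651·0 + (-0.7303)·(-3) + (-0.5477)·(-3) = 3.2863.
u_2 = a_2 − 3.2863·q_1 = (-3.6000, -1.2000, -0.6000, -1.2000).
‖u_2‖ = 4.0249, so q_2 = (-0.8944, -0.2981, -0.1491, -0.2981).
q_1·a_3 = 0.1826·(-2) + 0.3651·0 + (-0.7303)·(-1) + (-0.5477)·(-1) = 0.9129; q_2·a_3 = (-0.8944)·(-2) + (-0.2981)·0 + (-0.1491)·(-1) + (-0.2981)·(-1) = 2.2361.
u_3 = a_3 − 0.9129·q_1 − 2.2361·q_2 = (-0.1667, 0.3333, 0.0000, 0.1667).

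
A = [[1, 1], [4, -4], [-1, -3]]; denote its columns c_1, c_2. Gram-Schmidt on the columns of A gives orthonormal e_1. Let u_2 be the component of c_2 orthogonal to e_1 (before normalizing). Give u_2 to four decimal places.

e_1 = c_1/‖c_1‖ = (1, 4, -1)/4.2426 = (0.2357, 0.9428, -0.2357).
r_{12} = e_1·c_2 = -2.8284.
u_2 = c_2 + 2.8284·e_1 = (1.6667, -1.3333, -3.6667).

u_2 = (1.6667, -1.3333, -3.6667)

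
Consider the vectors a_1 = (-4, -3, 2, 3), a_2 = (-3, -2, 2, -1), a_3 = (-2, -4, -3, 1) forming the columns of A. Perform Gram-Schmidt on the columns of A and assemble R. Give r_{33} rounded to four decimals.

q_1 = a_1/‖a_1‖ = (-4, -3, 2, 3)/6.1644 = (-0.6489, -0.4867, 0.3244, 0.4867).
r_{12} = q_1·a_2 = 3.0822.
u_2 = a_2 − 3.0822·q_1 = (-1.0000, -0.5000, 1.0000, -2.5000).
‖u_2‖ = 2.9155, so q_2 = (-0.3430, -0.1715, 0.3430, -0.8575).
r_{13} = q_1·a_3 = 2.7578; r_{23} = q_2·a_3 = -0.5145.
u_3 = a_3 − 2.7578·q_1 + 0.5145·q_2 = (-0.3870, -2.7461, -3.7183, -0.7833).
r_{33} = ‖u_3‖ = 4.7043.

r_{33} = 4.7043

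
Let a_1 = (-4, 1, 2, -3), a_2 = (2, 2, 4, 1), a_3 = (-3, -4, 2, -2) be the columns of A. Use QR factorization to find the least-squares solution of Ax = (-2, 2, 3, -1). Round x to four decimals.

e_1 = a_1/‖a_1‖ = (-4, 1, 2, -3)/5.4772 = (-0.7303, 0.1826, 0.3651, -0.5477).
r_{12} = e_1·a_2 = -0.1826.
u_2 = a_2 + 0.1826·e_1 = (1.8667, 2.0333, 4.0667, 0.9000).
‖u_2‖ = 4.9967, so e_2 = (0.3736, 0.4069, 0.8139, 0.1801).
r_{13} = e_1·a_3 = 3.2863; r_{23} = e_2·a_3 = -1.4810.
u_3 = a_3 − 3.2863·e_1 + 1.4810·e_2 = (-0.0467, -3.9973, 2.0053, 0.0668).
‖u_3‖ = 4.4729, so e_3 = (-0.0104, -0.8937, 0.4483, 0.0149).
Qᵀb = (3.4689, 2.3282, -0.4364).
Back-substitute: x_3 = -0.4364/4.4729 = -0.0976.
x_2 = (2.3282 + 1.4810·(-0.0976))/4.9967 = 0.4370.
x_1 = (3.4689 + 0.1826·0.4370 − 3.2863·(-0.0976))/5.4772 = 0.7064.

x = (0.7064, 0.4370, -0.0976)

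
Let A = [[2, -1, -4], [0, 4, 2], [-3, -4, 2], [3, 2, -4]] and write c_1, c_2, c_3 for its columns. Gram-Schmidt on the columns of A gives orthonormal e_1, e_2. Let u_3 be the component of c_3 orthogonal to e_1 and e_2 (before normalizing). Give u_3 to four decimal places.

u_3 = (-0.1935, -0.3513, -0.4767, -0.3477)

e_1 = c_1/‖c_1‖ = (2, 0, -3, 3)/4.6904 = (0.4264, 0.0000, -0.6396, 0.6396).
r_{12} = e_1·c_2 = 3.4112.
u_2 = c_2 − 3.4112·e_1 = (-2.4545, 4.0000, -1.8182, -0.1818).
‖u_2‖ = 5.0362, so e_2 = (-0.4874, 0.7942, -0.3610, -0.0361).
r_{13} = e_1·c_3 = -5.5432; r_{23} = e_2·c_3 = 2.9604.
u_3 = c_3 + 5.5432·e_1 − 2.9604·e_2 = (-0.1935, -0.3513, -0.4767, -0.3477).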